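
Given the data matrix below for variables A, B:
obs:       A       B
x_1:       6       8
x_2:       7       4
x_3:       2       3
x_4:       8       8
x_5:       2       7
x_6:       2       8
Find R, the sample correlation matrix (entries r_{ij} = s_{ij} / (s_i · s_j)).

Step 1 — column means:
  mean(A) = (6 + 7 + 2 + 8 + 2 + 2) / 6 = 27/6 = 4.5
  mean(B) = (8 + 4 + 3 + 8 + 7 + 8) / 6 = 38/6 = 6.3333

Step 2 — sample variances and covariances s[i,j] = (1/(n-1)) · Σ_k (x_{k,i} - mean_i) · (x_{k,j} - mean_j), with n-1 = 5:
  s[A,A] = ((1.5)·(1.5) + (2.5)·(2.5) + (-2.5)·(-2.5) + (3.5)·(3.5) + (-2.5)·(-2.5) + (-2.5)·(-2.5)) / 5 = 39.5/5 = 7.9
  s[A,B] = ((1.5)·(1.6667) + (2.5)·(-2.3333) + (-2.5)·(-3.3333) + (3.5)·(1.6667) + (-2.5)·(0.6667) + (-2.5)·(1.6667)) / 5 = 5/5 = 1
  s[B,B] = ((1.6667)·(1.6667) + (-2.3333)·(-2.3333) + (-3.3333)·(-3.3333) + (1.6667)·(1.6667) + (0.6667)·(0.6667) + (1.6667)·(1.6667)) / 5 = 25.3333/5 = 5.0667
  Sample standard deviations s_i = √(s[i,i]):
  s(A) = √(7.9) = 2.8107
  s(B) = √(5.0667) = 2.2509

Step 3 — r_{ij} = s_{ij} / (s_i · s_j):
  r[A,A] = 1 (diagonal).
  r[A,B] = 1 / (2.8107 · 2.2509) = 1 / 6.3267 = 0.1581
  r[B,B] = 1 (diagonal).

R is symmetric with unit diagonal. Assembling:

R = [[1, 0.1581],
 [0.1581, 1]]


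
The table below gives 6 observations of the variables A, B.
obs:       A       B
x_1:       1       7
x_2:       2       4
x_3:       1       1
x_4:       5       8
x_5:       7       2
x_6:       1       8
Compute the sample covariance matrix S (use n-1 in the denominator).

Step 1 — column means:
  mean(A) = (1 + 2 + 1 + 5 + 7 + 1) / 6 = 17/6 = 2.8333
  mean(B) = (7 + 4 + 1 + 8 + 2 + 8) / 6 = 30/6 = 5

Step 2 — sample covariance S[i,j] = (1/(n-1)) · Σ_k (x_{k,i} - mean_i) · (x_{k,j} - mean_j), with n-1 = 5.
  S[A,A] = ((-1.8333)·(-1.8333) + (-0.8333)·(-0.8333) + (-1.8333)·(-1.8333) + (2.1667)·(2.1667) + (4.1667)·(4.1667) + (-1.8333)·(-1.8333)) / 5 = 32.8333/5 = 6.5667
  S[A,B] = ((-1.8333)·(2) + (-0.8333)·(-1) + (-1.8333)·(-4) + (2.1667)·(3) + (4.1667)·(-3) + (-1.8333)·(3)) / 5 = -7/5 = -1.4
  S[B,B] = ((2)·(2) + (-1)·(-1) + (-4)·(-4) + (3)·(3) + (-3)·(-3) + (3)·(3)) / 5 = 48/5 = 9.6

S is symmetric (S[j,i] = S[i,j]). Assembling:

S = [[6.5667, -1.4],
 [-1.4, 9.6]]


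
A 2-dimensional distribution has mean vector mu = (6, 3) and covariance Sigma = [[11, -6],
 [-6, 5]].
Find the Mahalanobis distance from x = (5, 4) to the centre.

Step 1 — centre the observation: (x - mu) = (-1, 1).

Step 2 — invert Sigma. det(Sigma) = 11·5 - (-6)² = 19.
  Sigma^{-1} = (1/det) · [[d, -b], [-b, a]] = [[0.2632, 0.3158],
 [0.3158, 0.5789]].

Step 3 — form the quadratic (x - mu)^T · Sigma^{-1} · (x - mu):
  Sigma^{-1} · (x - mu) = (0.0526, 0.2632).
  (x - mu)^T · [Sigma^{-1} · (x - mu)] = (-1)·(0.0526) + (1)·(0.2632) = 0.2105.

Step 4 — take square root: d = √(0.2105) ≈ 0.4588.

d(x, mu) = √(0.2105) ≈ 0.4588


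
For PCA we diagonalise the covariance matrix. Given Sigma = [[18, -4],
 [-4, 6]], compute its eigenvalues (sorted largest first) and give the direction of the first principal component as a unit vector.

Step 1 — characteristic polynomial of 2×2 Sigma:
  det(Sigma - λI) = λ² - trace · λ + det = 0.
  trace = 18 + 6 = 24, det = 18·6 - (-4)² = 92.
Step 2 — discriminant:
  Δ = trace² - 4·det = 576 - 368 = 208.
Step 3 — eigenvalues:
  λ = (trace ± √Δ)/2 = (24 ± 14.4222)/2,
  λ_1 = 19.2111,  λ_2 = 4.7889.

Step 4 — unit eigenvector for λ_1: solve (Sigma - λ_1 I)v = 0. First row:
  (18 - 19.2111)·v_x + (-4)·v_y = 0, i.e. (-1.2111)·v_x + (-4)·v_y = 0,
  so v ∝ (b, λ_1 - a) = (-4, 1.2111); multiply by -1 so the first entry is positive: u = (4, -1.2111).
  ||u|| = √((4)² + (-1.2111)²) = √(17.4668) ≈ 4.1793,
  v_1 = u/||u|| ≈ (0.9571, -0.2898) (||v_1|| = 1).

λ_1 = 19.2111,  λ_2 = 4.7889;  v_1 ≈ (0.9571, -0.2898)


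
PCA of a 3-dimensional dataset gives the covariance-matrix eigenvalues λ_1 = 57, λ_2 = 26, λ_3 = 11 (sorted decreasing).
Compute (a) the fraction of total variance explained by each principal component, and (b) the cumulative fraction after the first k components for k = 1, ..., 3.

Step 1 — total variance = trace(Sigma) = Σ λ_i = 57 + 26 + 11 = 94.

Step 2 — fraction explained by component i = λ_i / Σ λ:
  PC1: 57/94 = 0.6064
  PC2: 26/94 = 0.2766
  PC3: 11/94 = 0.117

Step 3 — cumulative fraction after k components = (λ_1 + ... + λ_k) / Σ λ:
  k = 1: 57/94 = 0.6064
  k = 2: (57 + 26)/94 = 83/94 = 0.883
  k = 3: (57 + 26 + 11)/94 = 94/94 = 1

Summary (fraction, with percent):

explained: PC1 0.6064 (60.64%), PC2 0.2766 (27.66%), PC3 0.117 (11.7%);  cumulative: 0.6064, 0.883, 1


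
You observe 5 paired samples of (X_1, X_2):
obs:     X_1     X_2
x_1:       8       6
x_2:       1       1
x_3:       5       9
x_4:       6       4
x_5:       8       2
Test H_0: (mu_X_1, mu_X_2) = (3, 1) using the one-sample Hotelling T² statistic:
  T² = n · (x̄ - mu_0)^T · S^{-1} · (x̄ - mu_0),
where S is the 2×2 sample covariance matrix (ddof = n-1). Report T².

Step 1 — sample mean vector:
  mean(X_1) = (8 + 1 + 5 + 6 + 8) / 5 = 28/5 = 5.6
  mean(X_2) = (6 + 1 + 9 + 4 + 2) / 5 = 22/5 = 4.4
  x̄ = (5.6, 4.4),  deviation x̄ - mu_0 = (5.6, 4.4) - (3, 1) = (2.6, 3.4).

Step 2 — sample covariance matrix, S[i,j] = (1/(n-1)) · Σ_k (x_{k,i} - mean_i) · (x_{k,j} - mean_j), divisor n-1 = 4:
  S[X_1,X_1] = ((2.4)·(2.4) + (-4.6)·(-4.6) + (-0.6)·(-0.6) + (0.4)·(0.4) + (2.4)·(2.4)) / 4 = 33.2/4 = 8.3
  S[X_1,X_2] = ((2.4)·(1.6) + (-4.6)·(-3.4) + (-0.6)·(4.6) + (0.4)·(-0.4) + (2.4)·(-2.4)) / 4 = 10.8/4 = 2.7
  S[X_2,X_2] = ((1.6)·(1.6) + (-3.4)·(-3.4) + (4.6)·(4.6) + (-0.4)·(-0.4) + (-2.4)·(-2.4)) / 4 = 41.2/4 = 10.3
  S = [[8.3, 2.7],
 [2.7, 10.3]].

Step 3 — invert S. det(S) = 8.3·10.3 - (2.7)² = 78.2.
  S^{-1} = (1/det) · [[d, -b], [-b, a]] = [[0.1317, -0.0345],
 [-0.0345, 0.1061]].

Step 4 — quadratic form (x̄ - mu_0)^T · S^{-1} · (x̄ - mu_0):
  S^{-1} · (x̄ - mu_0) = (0.2251, 0.2711),
  (x̄ - mu_0)^T · [...] = (2.6)·(0.2251) + (3.4)·(0.2711) = 1.5069.

Step 5 — scale by n: T² = 5 · 1.5069 = 7.5345.

T² ≈ 7.5345


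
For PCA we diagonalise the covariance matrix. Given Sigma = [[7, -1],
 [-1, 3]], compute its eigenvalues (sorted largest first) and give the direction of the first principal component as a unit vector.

Step 1 — characteristic polynomial of 2×2 Sigma:
  det(Sigma - λI) = λ² - trace · λ + det = 0.
  trace = 7 + 3 = 10, det = 7·3 - (-1)² = 20.
Step 2 — discriminant:
  Δ = trace² - 4·det = 100 - 80 = 20.
Step 3 — eigenvalues:
  λ = (trace ± √Δ)/2 = (10 ± 4.4721)/2,
  λ_1 = 7.2361,  λ_2 = 2.7639.

Step 4 — unit eigenvector for λ_1: solve (Sigma - λ_1 I)v = 0. First row:
  (7 - 7.2361)·v_x + (-1)·v_y = 0, i.e. (-0.2361)·v_x + (-1)·v_y = 0,
  so v ∝ (b, λ_1 - a) = (-1, 0.2361); multiply by -1 so the first entry is positive: u = (1, -0.2361).
  ||u|| = √((1)² + (-0.2361)²) = √(1.0557) ≈ 1.0275,
  v_1 = u/||u|| ≈ (0.9732, -0.2298) (||v_1|| = 1).

λ_1 = 7.2361,  λ_2 = 2.7639;  v_1 ≈ (0.9732, -0.2298)


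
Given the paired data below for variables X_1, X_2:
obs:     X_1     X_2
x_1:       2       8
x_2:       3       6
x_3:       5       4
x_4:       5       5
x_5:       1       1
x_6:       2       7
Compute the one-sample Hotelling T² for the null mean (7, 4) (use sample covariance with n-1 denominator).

Step 1 — sample mean vector:
  mean(X_1) = (2 + 3 + 5 + 5 + 1 + 2) / 6 = 18/6 = 3
  mean(X_2) = (8 + 6 + 4 + 5 + 1 + 7) / 6 = 31/6 = 5.1667
  x̄ = (3, 5.1667),  deviation x̄ - mu_0 = (3, 5.1667) - (7, 4) = (-4, 1.1667).

Step 2 — sample covariance matrix, S[i,j] = (1/(n-1)) · Σ_k (x_{k,i} - mean_i) · (x_{k,j} - mean_j), divisor n-1 = 5:
  S[X_1,X_1] = ((-1)·(-1) + (0)·(0) + (2)·(2) + (2)·(2) + (-2)·(-2) + (-1)·(-1)) / 5 = 14/5 = 2.8
  S[X_1,X_2] = ((-1)·(2.8333) + (0)·(0.8333) + (2)·(-1.1667) + (2)·(-0.1667) + (-2)·(-4.1667) + (-1)·(1.8333)) / 5 = 1/5 = 0.2
  S[X_2,X_2] = ((2.8333)·(2.8333) + (0.8333)·(0.8333) + (-1.1667)·(-1.1667) + (-0.1667)·(-0.1667) + (-4.1667)·(-4.1667) + (1.8333)·(1.8333)) / 5 = 30.8333/5 = 6.1667
  S = [[2.8, 0.2],
 [0.2, 6.1667]].

Step 3 — invert S. det(S) = 2.8·6.1667 - (0.2)² = 17.2267.
  S^{-1} = (1/det) · [[d, -b], [-b, a]] = [[0.358, -0.0116],
 [-0.0116, 0.1625]].

Step 4 — quadratic form (x̄ - mu_0)^T · S^{-1} · (x̄ - mu_0):
  S^{-1} · (x̄ - mu_0) = (-1.4454, 0.2361),
  (x̄ - mu_0)^T · [...] = (-4)·(-1.4454) + (1.1667)·(0.2361) = 6.0571.

Step 5 — scale by n: T² = 6 · 6.0571 = 36.3429.

T² ≈ 36.3429


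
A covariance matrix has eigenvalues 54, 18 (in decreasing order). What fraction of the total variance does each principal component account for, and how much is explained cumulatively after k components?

Step 1 — total variance = trace(Sigma) = Σ λ_i = 54 + 18 = 72.

Step 2 — fraction explained by component i = λ_i / Σ λ:
  PC1: 54/72 = 0.75
  PC2: 18/72 = 0.25

Step 3 — cumulative fraction after k components = (λ_1 + ... + λ_k) / Σ λ:
  k = 1: 54/72 = 0.75
  k = 2: (54 + 18)/72 = 72/72 = 1

Summary (fraction, with percent):

explained: PC1 0.75 (75%), PC2 0.25 (25%);  cumulative: 0.75, 1


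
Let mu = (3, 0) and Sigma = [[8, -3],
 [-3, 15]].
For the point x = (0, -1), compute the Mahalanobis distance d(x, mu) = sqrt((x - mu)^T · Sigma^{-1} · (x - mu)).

Step 1 — centre the observation: (x - mu) = (-3, -1).

Step 2 — invert Sigma. det(Sigma) = 8·15 - (-3)² = 111.
  Sigma^{-1} = (1/det) · [[d, -b], [-b, a]] = [[0.1351, 0.027],
 [0.027, 0.0721]].

Step 3 — form the quadratic (x - mu)^T · Sigma^{-1} · (x - mu):
  Sigma^{-1} · (x - mu) = (-0.4324, -0.1532).
  (x - mu)^T · [Sigma^{-1} · (x - mu)] = (-3)·(-0.4324) + (-1)·(-0.1532) = 1.4505.

Step 4 — take square root: d = √(1.4505) ≈ 1.2043.

d(x, mu) = √(1.4505) ≈ 1.2043


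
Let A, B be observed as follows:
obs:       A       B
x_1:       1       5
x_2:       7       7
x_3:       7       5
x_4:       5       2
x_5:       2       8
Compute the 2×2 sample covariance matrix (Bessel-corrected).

Step 1 — column means:
  mean(A) = (1 + 7 + 7 + 5 + 2) / 5 = 22/5 = 4.4
  mean(B) = (5 + 7 + 5 + 2 + 8) / 5 = 27/5 = 5.4

Step 2 — sample covariance S[i,j] = (1/(n-1)) · Σ_k (x_{k,i} - mean_i) · (x_{k,j} - mean_j), with n-1 = 4.
  S[A,A] = ((-3.4)·(-3.4) + (2.6)·(2.6) + (2.6)·(2.6) + (0.6)·(0.6) + (-2.4)·(-2.4)) / 4 = 31.2/4 = 7.8
  S[A,B] = ((-3.4)·(-0.4) + (2.6)·(1.6) + (2.6)·(-0.4) + (0.6)·(-3.4) + (-2.4)·(2.6)) / 4 = -3.8/4 = -0.95
  S[B,B] = ((-0.4)·(-0.4) + (1.6)·(1.6) + (-0.4)·(-0.4) + (-3.4)·(-3.4) + (2.6)·(2.6)) / 4 = 21.2/4 = 5.3

S is symmetric (S[j,i] = S[i,j]). Assembling:

S = [[7.8, -0.95],
 [-0.95, 5.3]]


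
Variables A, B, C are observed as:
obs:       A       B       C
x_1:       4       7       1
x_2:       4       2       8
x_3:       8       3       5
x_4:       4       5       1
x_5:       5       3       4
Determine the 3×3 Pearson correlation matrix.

Step 1 — column means:
  mean(A) = (4 + 4 + 8 + 4 + 5) / 5 = 25/5 = 5
  mean(B) = (7 + 2 + 3 + 5 + 3) / 5 = 20/5 = 4
  mean(C) = (1 + 8 + 5 + 1 + 4) / 5 = 19/5 = 3.8

Step 2 — sample variances and covariances s[i,j] = (1/(n-1)) · Σ_k (x_{k,i} - mean_i) · (x_{k,j} - mean_j), with n-1 = 4:
  s[A,A] = ((-1)·(-1) + (-1)·(-1) + (3)·(3) + (-1)·(-1) + (0)·(0)) / 4 = 12/4 = 3
  s[A,B] = ((-1)·(3) + (-1)·(-2) + (3)·(-1) + (-1)·(1) + (0)·(-1)) / 4 = -5/4 = -1.25
  s[A,C] = ((-1)·(-2.8) + (-1)·(4.2) + (3)·(1.2) + (-1)·(-2.8) + (0)·(0.2)) / 4 = 5/4 = 1.25
  s[B,B] = ((3)·(3) + (-2)·(-2) + (-1)·(-1) + (1)·(1) + (-1)·(-1)) / 4 = 16/4 = 4
  s[B,C] = ((3)·(-2.8) + (-2)·(4.2) + (-1)·(1.2) + (1)·(-2.8) + (-1)·(0.2)) / 4 = -21/4 = -5.25
  s[C,C] = ((-2.8)·(-2.8) + (4.2)·(4.2) + (1.2)·(1.2) + (-2.8)·(-2.8) + (0.2)·(0.2)) / 4 = 34.8/4 = 8.7
  Sample standard deviations s_i = √(s[i,i]):
  s(A) = √(3) = 1.7321
  s(B) = √(4) = 2
  s(C) = √(8.7) = 2.9496

Step 3 — r_{ij} = s_{ij} / (s_i · s_j):
  r[A,A] = 1 (diagonal).
  r[A,B] = -1.25 / (1.7321 · 2) = -1.25 / 3.4641 = -0.3608
  r[A,C] = 1.25 / (1.7321 · 2.9496) = 1.25 / 5.1088 = 0.2447
  r[B,B] = 1 (diagonal).
  r[B,C] = -5.25 / (2 · 2.9496) = -5.25 / 5.8992 = -0.89
  r[C,C] = 1 (diagonal).

R is symmetric with unit diagonal. Assembling:

R = [[1, -0.3608, 0.2447],
 [-0.3608, 1, -0.89],
 [0.2447, -0.89, 1]]


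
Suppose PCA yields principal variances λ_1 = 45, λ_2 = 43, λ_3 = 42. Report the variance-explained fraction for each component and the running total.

Step 1 — total variance = trace(Sigma) = Σ λ_i = 45 + 43 + 42 = 130.

Step 2 — fraction explained by component i = λ_i / Σ λ:
  PC1: 45/130 = 0.3462
  PC2: 43/130 = 0.3308
  PC3: 42/130 = 0.3231

Step 3 — cumulative fraction after k components = (λ_1 + ... + λ_k) / Σ λ:
  k = 1: 45/130 = 0.3462
  k = 2: (45 + 43)/130 = 88/130 = 0.6769
  k = 3: (45 + 43 + 42)/130 = 130/130 = 1

Summary (fraction, with percent):

explained: PC1 0.3462 (34.62%), PC2 0.3308 (33.08%), PC3 0.3231 (32.31%);  cumulative: 0.3462, 0.6769, 1


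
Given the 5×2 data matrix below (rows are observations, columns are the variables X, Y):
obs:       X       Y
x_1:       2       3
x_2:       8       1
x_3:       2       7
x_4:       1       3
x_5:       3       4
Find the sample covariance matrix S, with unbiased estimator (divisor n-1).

Step 1 — column means:
  mean(X) = (2 + 8 + 2 + 1 + 3) / 5 = 16/5 = 3.2
  mean(Y) = (3 + 1 + 7 + 3 + 4) / 5 = 18/5 = 3.6

Step 2 — sample covariance S[i,j] = (1/(n-1)) · Σ_k (x_{k,i} - mean_i) · (x_{k,j} - mean_j), with n-1 = 4.
  S[X,X] = ((-1.2)·(-1.2) + (4.8)·(4.8) + (-1.2)·(-1.2) + (-2.2)·(-2.2) + (-0.2)·(-0.2)) / 4 = 30.8/4 = 7.7
  S[X,Y] = ((-1.2)·(-0.6) + (4.8)·(-2.6) + (-1.2)·(3.4) + (-2.2)·(-0.6) + (-0.2)·(0.4)) / 4 = -14.6/4 = -3.65
  S[Y,Y] = ((-0.6)·(-0.6) + (-2.6)·(-2.6) + (3.4)·(3.4) + (-0.6)·(-0.6) + (0.4)·(0.4)) / 4 = 19.2/4 = 4.8

S is symmetric (S[j,i] = S[i,j]). Assembling:

S = [[7.7, -3.65],
 [-3.65, 4.8]]


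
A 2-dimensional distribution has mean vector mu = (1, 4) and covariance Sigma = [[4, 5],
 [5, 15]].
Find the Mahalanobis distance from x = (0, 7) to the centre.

Step 1 — centre the observation: (x - mu) = (-1, 3).

Step 2 — invert Sigma. det(Sigma) = 4·15 - (5)² = 35.
  Sigma^{-1} = (1/det) · [[d, -b], [-b, a]] = [[0.4286, -0.1429],
 [-0.1429, 0.1143]].

Step 3 — form the quadratic (x - mu)^T · Sigma^{-1} · (x - mu):
  Sigma^{-1} · (x - mu) = (-0.8571, 0.4857).
  (x - mu)^T · [Sigma^{-1} · (x - mu)] = (-1)·(-0.8571) + (3)·(0.4857) = 2.3143.

Step 4 — take square root: d = √(2.3143) ≈ 1.5213.

d(x, mu) = √(2.3143) ≈ 1.5213


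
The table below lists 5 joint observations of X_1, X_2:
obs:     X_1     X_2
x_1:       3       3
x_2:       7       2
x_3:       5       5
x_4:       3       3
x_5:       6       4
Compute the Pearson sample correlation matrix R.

Step 1 — column means:
  mean(X_1) = (3 + 7 + 5 + 3 + 6) / 5 = 24/5 = 4.8
  mean(X_2) = (3 + 2 + 5 + 3 + 4) / 5 = 17/5 = 3.4

Step 2 — sample variances and covariances s[i,j] = (1/(n-1)) · Σ_k (x_{k,i} - mean_i) · (x_{k,j} - mean_j), with n-1 = 4:
  s[X_1,X_1] = ((-1.8)·(-1.8) + (2.2)·(2.2) + (0.2)·(0.2) + (-1.8)·(-1.8) + (1.2)·(1.2)) / 4 = 12.8/4 = 3.2
  s[X_1,X_2] = ((-1.8)·(-0.4) + (2.2)·(-1.4) + (0.2)·(1.6) + (-1.8)·(-0.4) + (1.2)·(0.6)) / 4 = -0.6/4 = -0.15
  s[X_2,X_2] = ((-0.4)·(-0.4) + (-1.4)·(-1.4) + (1.6)·(1.6) + (-0.4)·(-0.4) + (0.6)·(0.6)) / 4 = 5.2/4 = 1.3
  Sample standard deviations s_i = √(s[i,i]):
  s(X_1) = √(3.2) = 1.7889
  s(X_2) = √(1.3) = 1.1402

Step 3 — r_{ij} = s_{ij} / (s_i · s_j):
  r[X_1,X_1] = 1 (diagonal).
  r[X_1,X_2] = -0.15 / (1.7889 · 1.1402) = -0.15 / 2.0396 = -0.0735
  r[X_2,X_2] = 1 (diagonal).

R is symmetric with unit diagonal. Assembling:

R = [[1, -0.0735],
 [-0.0735, 1]]


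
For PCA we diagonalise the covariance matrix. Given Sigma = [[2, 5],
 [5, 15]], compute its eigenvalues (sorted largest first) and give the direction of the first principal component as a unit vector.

Step 1 — characteristic polynomial of 2×2 Sigma:
  det(Sigma - λI) = λ² - trace · λ + det = 0.
  trace = 2 + 15 = 17, det = 2·15 - (5)² = 5.
Step 2 — discriminant:
  Δ = trace² - 4·det = 289 - 20 = 269.
Step 3 — eigenvalues:
  λ = (trace ± √Δ)/2 = (17 ± 16.4012)/2,
  λ_1 = 16.7006,  λ_2 = 0.2994.

Step 4 — unit eigenvector for λ_1: solve (Sigma - λ_1 I)v = 0. First row:
  (2 - 16.7006)·v_x + (5)·v_y = 0, i.e. (-14.7006)·v_x + (5)·v_y = 0,
  so v ∝ (b, λ_1 - a) = (5, 14.7006) = u.
  ||u|| = √((5)² + (14.7006)²) = √(241.1079) ≈ 15.5277,
  v_1 = u/||u|| ≈ (0.322, 0.9467) (||v_1|| = 1).

λ_1 = 16.7006,  λ_2 = 0.2994;  v_1 ≈ (0.322, 0.9467)


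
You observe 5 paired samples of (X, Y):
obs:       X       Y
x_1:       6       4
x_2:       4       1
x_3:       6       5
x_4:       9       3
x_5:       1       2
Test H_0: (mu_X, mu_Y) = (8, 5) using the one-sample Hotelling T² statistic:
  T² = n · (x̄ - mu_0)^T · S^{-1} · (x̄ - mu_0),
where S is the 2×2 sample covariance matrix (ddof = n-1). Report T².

Step 1 — sample mean vector:
  mean(X) = (6 + 4 + 6 + 9 + 1) / 5 = 26/5 = 5.2
  mean(Y) = (4 + 1 + 5 + 3 + 2) / 5 = 15/5 = 3
  x̄ = (5.2, 3),  deviation x̄ - mu_0 = (5.2, 3) - (8, 5) = (-2.8, -2).

Step 2 — sample covariance matrix, S[i,j] = (1/(n-1)) · Σ_k (x_{k,i} - mean_i) · (x_{k,j} - mean_j), divisor n-1 = 4:
  S[X,X] = ((0.8)·(0.8) + (-1.2)·(-1.2) + (0.8)·(0.8) + (3.8)·(3.8) + (-4.2)·(-4.2)) / 4 = 34.8/4 = 8.7
  S[X,Y] = ((0.8)·(1) + (-1.2)·(-2) + (0.8)·(2) + (3.8)·(0) + (-4.2)·(-1)) / 4 = 9/4 = 2.25
  S[Y,Y] = ((1)·(1) + (-2)·(-2) + (2)·(2) + (0)·(0) + (-1)·(-1)) / 4 = 10/4 = 2.5
  S = [[8.7, 2.25],
 [2.25, 2.5]].

Step 3 — invert S. det(S) = 8.7·2.5 - (2.25)² = 16.6875.
  S^{-1} = (1/det) · [[d, -b], [-b, a]] = [[0.1498, -0.1348],
 [-0.1348, 0.5213]].

Step 4 — quadratic form (x̄ - mu_0)^T · S^{-1} · (x̄ - mu_0):
  S^{-1} · (x̄ - mu_0) = (-0.1498, -0.6652),
  (x̄ - mu_0)^T · [...] = (-2.8)·(-0.1498) + (-2)·(-0.6652) = 1.7498.

Step 5 — scale by n: T² = 5 · 1.7498 = 8.7491.

T² ≈ 8.7491


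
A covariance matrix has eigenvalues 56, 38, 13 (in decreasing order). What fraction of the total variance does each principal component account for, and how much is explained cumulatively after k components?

Step 1 — total variance = trace(Sigma) = Σ λ_i = 56 + 38 + 13 = 107.

Step 2 — fraction explained by component i = λ_i / Σ λ:
  PC1: 56/107 = 0.5234
  PC2: 38/107 = 0.3551
  PC3: 13/107 = 0.1215

Step 3 — cumulative fraction after k components = (λ_1 + ... + λ_k) / Σ λ:
  k = 1: 56/107 = 0.5234
  k = 2: (56 + 38)/107 = 94/107 = 0.8785
  k = 3: (56 + 38 + 13)/107 = 107/107 = 1

Summary (fraction, with percent):

explained: PC1 0.5234 (52.34%), PC2 0.3551 (35.51%), PC3 0.1215 (12.15%);  cumulative: 0.5234, 0.8785, 1


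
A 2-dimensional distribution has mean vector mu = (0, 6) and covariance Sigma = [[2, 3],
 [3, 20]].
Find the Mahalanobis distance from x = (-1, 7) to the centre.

Step 1 — centre the observation: (x - mu) = (-1, 1).

Step 2 — invert Sigma. det(Sigma) = 2·20 - (3)² = 31.
  Sigma^{-1} = (1/det) · [[d, -b], [-b, a]] = [[0.6452, -0.0968],
 [-0.0968, 0.0645]].

Step 3 — form the quadratic (x - mu)^T · Sigma^{-1} · (x - mu):
  Sigma^{-1} · (x - mu) = (-0.7419, 0.1613).
  (x - mu)^T · [Sigma^{-1} · (x - mu)] = (-1)·(-0.7419) + (1)·(0.1613) = 0.9032.

Step 4 — take square root: d = √(0.9032) ≈ 0.9504.

d(x, mu) = √(0.9032) ≈ 0.9504


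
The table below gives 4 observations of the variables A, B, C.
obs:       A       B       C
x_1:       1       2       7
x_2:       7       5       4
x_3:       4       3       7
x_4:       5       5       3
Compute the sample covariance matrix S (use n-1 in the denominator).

Step 1 — column means:
  mean(A) = (1 + 7 + 4 + 5) / 4 = 17/4 = 4.25
  mean(B) = (2 + 5 + 3 + 5) / 4 = 15/4 = 3.75
  mean(C) = (7 + 4 + 7 + 3) / 4 = 21/4 = 5.25

Step 2 — sample covariance S[i,j] = (1/(n-1)) · Σ_k (x_{k,i} - mean_i) · (x_{k,j} - mean_j), with n-1 = 3.
  S[A,A] = ((-3.25)·(-3.25) + (2.75)·(2.75) + (-0.25)·(-0.25) + (0.75)·(0.75)) / 3 = 18.75/3 = 6.25
  S[A,B] = ((-3.25)·(-1.75) + (2.75)·(1.25) + (-0.25)·(-0.75) + (0.75)·(1.25)) / 3 = 10.25/3 = 3.4167
  S[A,C] = ((-3.25)·(1.75) + (2.75)·(-1.25) + (-0.25)·(1.75) + (0.75)·(-2.25)) / 3 = -11.25/3 = -3.75
  S[B,B] = ((-1.75)·(-1.75) + (1.25)·(1.25) + (-0.75)·(-0.75) + (1.25)·(1.25)) / 3 = 6.75/3 = 2.25
  S[B,C] = ((-1.75)·(1.75) + (1.25)·(-1.25) + (-0.75)·(1.75) + (1.25)·(-2.25)) / 3 = -8.75/3 = -2.9167
  S[C,C] = ((1.75)·(1.75) + (-1.25)·(-1.25) + (1.75)·(1.75) + (-2.25)·(-2.25)) / 3 = 12.75/3 = 4.25

S is symmetric (S[j,i] = S[i,j]). Assembling:

S = [[6.25, 3.4167, -3.75],
 [3.4167, 2.25, -2.9167],
 [-3.75, -2.9167, 4.25]]


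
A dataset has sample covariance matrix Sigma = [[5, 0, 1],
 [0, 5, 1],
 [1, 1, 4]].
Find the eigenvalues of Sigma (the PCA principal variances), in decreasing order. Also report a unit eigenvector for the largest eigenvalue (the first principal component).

Step 1 — characteristic polynomial p(λ) = det(λI - Sigma) = λ³ - tr·λ² + c_1·λ - det, where tr = trace, c_1 = sum of the principal 2×2 minors, det = det(Sigma):
  tr = 5 + 5 + 4 = 14,
  c_1 = (5·5 - (0)²) + (5·4 - (1)²) + (5·4 - (1)²) = 25 + 19 + 19 = 63,
  det = 5·(5·4 - (1)²) - (0)·((0)·4 - (1)·(1)) + (1)·((0)·(1) - 5·(1)) = 5·(19) - (0)·(-1) + (1)·(-5) = 90.
  So p(λ) = λ³ - 14λ² + 63λ - 90.
Step 2 — look for an integer root (rational root theorem: any rational root is an integer divisor of 90). Testing λ = 3:
  p(3) = 27 - 126 + 189 - 90 = 0  ✓
  Dividing out (λ - 3): p(λ) = (λ - 3)(λ² - 11λ + 30).
Step 3 — remaining eigenvalues from the quadratic λ² - 11λ + 30 = 0:
  Δ = 11² - 4·30 = 121 - 120 = 1,  λ = (11 ± √1)/2 = (11 ± 1)/2 = 6 or 5.
  Sorted: λ_1 = 6,  λ_2 = 5,  λ_3 = 3  (check: sum = 14 = tr ✓).

Step 4 — unit eigenvector for λ_1 = 6: v spans the null space of (Sigma - λ_1 I), whose rows are
  r_1 = (-1, 0, 1),  r_2 = (0, -1, 1),  r_3 = (1, 1, -2).
  v is orthogonal to every row, so take v ∝ r_1 × r_2 = ((0)·(1) - (1)·(-1), (1)·(0) - (-1)·(1), (-1)·(-1) - (0)·(0)) = (1, 1, 1).
  Let u = (1, 1, 1).
  ||u|| = √((1)² + (1)² + (1)²) = √(3) ≈ 1.7321,  v_1 = u/||u|| ≈ (0.5774, 0.5774, 0.5774) (||v_1|| = 1).

λ_1 = 6,  λ_2 = 5,  λ_3 = 3;  v_1 ≈ (0.5774, 0.5774, 0.5774)


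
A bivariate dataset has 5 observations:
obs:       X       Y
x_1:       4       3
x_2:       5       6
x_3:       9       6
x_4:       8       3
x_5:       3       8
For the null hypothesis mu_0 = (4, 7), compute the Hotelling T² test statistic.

Step 1 — sample mean vector:
  mean(X) = (4 + 5 + 9 + 8 + 3) / 5 = 29/5 = 5.8
  mean(Y) = (3 + 6 + 6 + 3 + 8) / 5 = 26/5 = 5.2
  x̄ = (5.8, 5.2),  deviation x̄ - mu_0 = (5.8, 5.2) - (4, 7) = (1.8, -1.8).

Step 2 — sample covariance matrix, S[i,j] = (1/(n-1)) · Σ_k (x_{k,i} - mean_i) · (x_{k,j} - mean_j), divisor n-1 = 4:
  S[X,X] = ((-1.8)·(-1.8) + (-0.8)·(-0.8) + (3.2)·(3.2) + (2.2)·(2.2) + (-2.8)·(-2.8)) / 4 = 26.8/4 = 6.7
  S[X,Y] = ((-1.8)·(-2.2) + (-0.8)·(0.8) + (3.2)·(0.8) + (2.2)·(-2.2) + (-2.8)·(2.8)) / 4 = -6.8/4 = -1.7
  S[Y,Y] = ((-2.2)·(-2.2) + (0.8)·(0.8) + (0.8)·(0.8) + (-2.2)·(-2.2) + (2.8)·(2.8)) / 4 = 18.8/4 = 4.7
  S = [[6.7, -1.7],
 [-1.7, 4.7]].

Step 3 — invert S. det(S) = 6.7·4.7 - (-1.7)² = 28.6.
  S^{-1} = (1/det) · [[d, -b], [-b, a]] = [[0.1643, 0.0594],
 [0.0594, 0.2343]].

Step 4 — quadratic form (x̄ - mu_0)^T · S^{-1} · (x̄ - mu_0):
  S^{-1} · (x̄ - mu_0) = (0.1888, -0.3147),
  (x̄ - mu_0)^T · [...] = (1.8)·(0.1888) + (-1.8)·(-0.3147) = 0.9063.

Step 5 — scale by n: T² = 5 · 0.9063 = 4.5315.

T² ≈ 4.5315


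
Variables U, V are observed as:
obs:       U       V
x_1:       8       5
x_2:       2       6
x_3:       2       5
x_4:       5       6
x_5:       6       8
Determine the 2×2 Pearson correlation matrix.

Step 1 — column means:
  mean(U) = (8 + 2 + 2 + 5 + 6) / 5 = 23/5 = 4.6
  mean(V) = (5 + 6 + 5 + 6 + 8) / 5 = 30/5 = 6

Step 2 — sample variances and covariances s[i,j] = (1/(n-1)) · Σ_k (x_{k,i} - mean_i) · (x_{k,j} - mean_j), with n-1 = 4:
  s[U,U] = ((3.4)·(3.4) + (-2.6)·(-2.6) + (-2.6)·(-2.6) + (0.4)·(0.4) + (1.4)·(1.4)) / 4 = 27.2/4 = 6.8
  s[U,V] = ((3.4)·(-1) + (-2.6)·(0) + (-2.6)·(-1) + (0.4)·(0) + (1.4)·(2)) / 4 = 2/4 = 0.5
  s[V,V] = ((-1)·(-1) + (0)·(0) + (-1)·(-1) + (0)·(0) + (2)·(2)) / 4 = 6/4 = 1.5
  Sample standard deviations s_i = √(s[i,i]):
  s(U) = √(6.8) = 2.6077
  s(V) = √(1.5) = 1.2247

Step 3 — r_{ij} = s_{ij} / (s_i · s_j):
  r[U,U] = 1 (diagonal).
  r[U,V] = 0.5 / (2.6077 · 1.2247) = 0.5 / 3.1937 = 0.1566
  r[V,V] = 1 (diagonal).

R is symmetric with unit diagonal. Assembling:

R = [[1, 0.1566],
 [0.1566, 1]]


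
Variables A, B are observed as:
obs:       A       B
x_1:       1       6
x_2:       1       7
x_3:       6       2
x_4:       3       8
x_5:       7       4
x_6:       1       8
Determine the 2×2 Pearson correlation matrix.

Step 1 — column means:
  mean(A) = (1 + 1 + 6 + 3 + 7 + 1) / 6 = 19/6 = 3.1667
  mean(B) = (6 + 7 + 2 + 8 + 4 + 8) / 6 = 35/6 = 5.8333

Step 2 — sample variances and covariances s[i,j] = (1/(n-1)) · Σ_k (x_{k,i} - mean_i) · (x_{k,j} - mean_j), with n-1 = 5:
  s[A,A] = ((-2.1667)·(-2.1667) + (-2.1667)·(-2.1667) + (2.8333)·(2.8333) + (-0.1667)·(-0.1667) + (3.8333)·(3.8333) + (-2.1667)·(-2.1667)) / 5 = 36.8333/5 = 7.3667
  s[A,B] = ((-2.1667)·(0.1667) + (-2.1667)·(1.1667) + (2.8333)·(-3.8333) + (-0.1667)·(2.1667) + (3.8333)·(-1.8333) + (-2.1667)·(2.1667)) / 5 = -25.8333/5 = -5.1667
  s[B,B] = ((0.1667)·(0.1667) + (1.1667)·(1.1667) + (-3.8333)·(-3.8333) + (2.1667)·(2.1667) + (-1.8333)·(-1.8333) + (2.1667)·(2.1667)) / 5 = 28.8333/5 = 5.7667
  Sample standard deviations s_i = √(s[i,i]):
  s(A) = √(7.3667) = 2.7142
  s(B) = √(5.7667) = 2.4014

Step 3 — r_{ij} = s_{ij} / (s_i · s_j):
  r[A,A] = 1 (diagonal).
  r[A,B] = -5.1667 / (2.7142 · 2.4014) = -5.1667 / 6.5178 = -0.7927
  r[B,B] = 1 (diagonal).

R is symmetric with unit diagonal. Assembling:

R = [[1, -0.7927],
 [-0.7927, 1]]


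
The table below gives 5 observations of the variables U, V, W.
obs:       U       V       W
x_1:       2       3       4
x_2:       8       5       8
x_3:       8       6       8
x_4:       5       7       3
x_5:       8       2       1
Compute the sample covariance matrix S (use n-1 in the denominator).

Step 1 — column means:
  mean(U) = (2 + 8 + 8 + 5 + 8) / 5 = 31/5 = 6.2
  mean(V) = (3 + 5 + 6 + 7 + 2) / 5 = 23/5 = 4.6
  mean(W) = (4 + 8 + 8 + 3 + 1) / 5 = 24/5 = 4.8

Step 2 — sample covariance S[i,j] = (1/(n-1)) · Σ_k (x_{k,i} - mean_i) · (x_{k,j} - mean_j), with n-1 = 4.
  S[U,U] = ((-4.2)·(-4.2) + (1.8)·(1.8) + (1.8)·(1.8) + (-1.2)·(-1.2) + (1.8)·(1.8)) / 4 = 28.8/4 = 7.2
  S[U,V] = ((-4.2)·(-1.6) + (1.8)·(0.4) + (1.8)·(1.4) + (-1.2)·(2.4) + (1.8)·(-2.6)) / 4 = 2.4/4 = 0.6
  S[U,W] = ((-4.2)·(-0.8) + (1.8)·(3.2) + (1.8)·(3.2) + (-1.2)·(-1.8) + (1.8)·(-3.8)) / 4 = 10.2/4 = 2.55
  S[V,V] = ((-1.6)·(-1.6) + (0.4)·(0.4) + (1.4)·(1.4) + (2.4)·(2.4) + (-2.6)·(-2.6)) / 4 = 17.2/4 = 4.3
  S[V,W] = ((-1.6)·(-0.8) + (0.4)·(3.2) + (1.4)·(3.2) + (2.4)·(-1.8) + (-2.6)·(-3.8)) / 4 = 12.6/4 = 3.15
  S[W,W] = ((-0.8)·(-0.8) + (3.2)·(3.2) + (3.2)·(3.2) + (-1.8)·(-1.8) + (-3.8)·(-3.8)) / 4 = 38.8/4 = 9.7

S is symmetric (S[j,i] = S[i,j]). Assembling:

S = [[7.2, 0.6, 2.55],
 [0.6, 4.3, 3.15],
 [2.55, 3.15, 9.7]]


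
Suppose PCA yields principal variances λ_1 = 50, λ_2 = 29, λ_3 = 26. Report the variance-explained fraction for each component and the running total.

Step 1 — total variance = trace(Sigma) = Σ λ_i = 50 + 29 + 26 = 105.

Step 2 — fraction explained by component i = λ_i / Σ λ:
  PC1: 50/105 = 0.4762
  PC2: 29/105 = 0.2762
  PC3: 26/105 = 0.2476

Step 3 — cumulative fraction after k components = (λ_1 + ... + λ_k) / Σ λ:
  k = 1: 50/105 = 0.4762
  k = 2: (50 + 29)/105 = 79/105 = 0.7524
  k = 3: (50 + 29 + 26)/105 = 105/105 = 1

Summary (fraction, with percent):

explained: PC1 0.4762 (47.62%), PC2 0.2762 (27.62%), PC3 0.2476 (24.76%);  cumulative: 0.4762, 0.7524, 1


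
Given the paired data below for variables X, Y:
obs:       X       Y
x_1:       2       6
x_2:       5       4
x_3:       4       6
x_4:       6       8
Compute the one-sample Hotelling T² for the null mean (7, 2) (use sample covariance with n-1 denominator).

Step 1 — sample mean vector:
  mean(X) = (2 + 5 + 4 + 6) / 4 = 17/4 = 4.25
  mean(Y) = (6 + 4 + 6 + 8) / 4 = 24/4 = 6
  x̄ = (4.25, 6),  deviation x̄ - mu_0 = (4.25, 6) - (7, 2) = (-2.75, 4).

Step 2 — sample covariance matrix, S[i,j] = (1/(n-1)) · Σ_k (x_{k,i} - mean_i) · (x_{k,j} - mean_j), divisor n-1 = 3:
  S[X,X] = ((-2.25)·(-2.25) + (0.75)·(0.75) + (-0.25)·(-0.25) + (1.75)·(1.75)) / 3 = 8.75/3 = 2.9167
  S[X,Y] = ((-2.25)·(0) + (0.75)·(-2) + (-0.25)·(0) + (1.75)·(2)) / 3 = 2/3 = 0.6667
  S[Y,Y] = ((0)·(0) + (-2)·(-2) + (0)·(0) + (2)·(2)) / 3 = 8/3 = 2.6667
  S = [[2.9167, 0.6667],
 [0.6667, 2.6667]].

Step 3 — invert S. det(S) = 2.9167·2.6667 - (0.6667)² = 7.3333.
  S^{-1} = (1/det) · [[d, -b], [-b, a]] = [[0.3636, -0.0909],
 [-0.0909, 0.3977]].

Step 4 — quadratic form (x̄ - mu_0)^T · S^{-1} · (x̄ - mu_0):
  S^{-1} · (x̄ - mu_0) = (-1.3636, 1.8409),
  (x̄ - mu_0)^T · [...] = (-2.75)·(-1.3636) + (4)·(1.8409) = 11.1136.

Step 5 — scale by n: T² = 4 · 11.1136 = 44.4545.

T² ≈ 44.4545


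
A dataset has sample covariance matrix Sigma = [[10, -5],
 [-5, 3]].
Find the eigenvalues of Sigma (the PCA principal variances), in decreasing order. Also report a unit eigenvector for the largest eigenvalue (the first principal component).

Step 1 — characteristic polynomial of 2×2 Sigma:
  det(Sigma - λI) = λ² - trace · λ + det = 0.
  trace = 10 + 3 = 13, det = 10·3 - (-5)² = 5.
Step 2 — discriminant:
  Δ = trace² - 4·det = 169 - 20 = 149.
Step 3 — eigenvalues:
  λ = (trace ± √Δ)/2 = (13 ± 12.2066)/2,
  λ_1 = 12.6033,  λ_2 = 0.3967.

Step 4 — unit eigenvector for λ_1: solve (Sigma - λ_1 I)v = 0. First row:
  (10 - 12.6033)·v_x + (-5)·v_y = 0, i.e. (-2.6033)·v_x + (-5)·v_y = 0,
  so v ∝ (b, λ_1 - a) = (-5, 2.6033); multiply by -1 so the first entry is positive: u = (5, -2.6033).
  ||u|| = √((5)² + (-2.6033)²) = √(31.7771) ≈ 5.6371,
  v_1 = u/||u|| ≈ (0.887, -0.4618) (||v_1|| = 1).

λ_1 = 12.6033,  λ_2 = 0.3967;  v_1 ≈ (0.887, -0.4618)


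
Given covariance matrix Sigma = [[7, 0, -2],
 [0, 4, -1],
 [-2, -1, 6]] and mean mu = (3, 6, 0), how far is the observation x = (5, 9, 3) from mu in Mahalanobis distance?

Step 1 — centre the observation: (x - mu) = (2, 3, 3).

Step 2 — invert Sigma (cofactor / det for 3×3, or solve directly):
  Sigma^{-1} = [[0.1586, 0.0138, 0.0552],
 [0.0138, 0.2621, 0.0483],
 [0.0552, 0.0483, 0.1931]].

Step 3 — form the quadratic (x - mu)^T · Sigma^{-1} · (x - mu):
  Sigma^{-1} · (x - mu) = (0.5241, 0.9586, 0.8345).
  (x - mu)^T · [Sigma^{-1} · (x - mu)] = (2)·(0.5241) + (3)·(0.9586) + (3)·(0.8345) = 6.4276.

Step 4 — take square root: d = √(6.4276) ≈ 2.5353.

d(x, mu) = √(6.4276) ≈ 2.5353


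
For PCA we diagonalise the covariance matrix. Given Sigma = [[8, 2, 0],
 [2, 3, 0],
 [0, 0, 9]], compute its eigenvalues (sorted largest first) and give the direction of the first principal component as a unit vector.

Step 1 — characteristic polynomial p(λ) = det(λI - Sigma) = λ³ - tr·λ² + c_1·λ - det, where tr = trace, c_1 = sum of the principal 2×2 minors, det = det(Sigma):
  tr = 8 + 3 + 9 = 20,
  c_1 = (8·3 - (2)²) + (8·9 - (0)²) + (3·9 - (0)²) = 20 + 72 + 27 = 119,
  det = 8·(3·9 - (0)²) - (2)·((2)·9 - (0)·(0)) + (0)·((2)·(0) - 3·(0)) = 8·(27) - (2)·(18) + (0)·(0) = 180.
  So p(λ) = λ³ - 20λ² + 119λ - 180.
Step 2 — look for an integer root (rational root theorem: any rational root is an integer divisor of 180). Testing λ = 9:
  p(9) = 729 - 1620 + 1071 - 180 = 0  ✓
  Dividing out (λ - 9): p(λ) = (λ - 9)(λ² - 11λ + 20).
Step 3 — remaining eigenvalues from the quadratic λ² - 11λ + 20 = 0:
  Δ = 11² - 4·20 = 121 - 80 = 41,  λ = (11 ± √41)/2 = (11 ± 6.4031)/2 ≈ 8.7016 or 2.2984.
  Sorted: λ_1 = 9,  λ_2 = 8.7016,  λ_3 = 2.2984  (check: sum = 20 = tr ✓).

Step 4 — unit eigenvector for λ_1 = 9: v spans the null space of (Sigma - λ_1 I), whose rows are
  r_1 = (-1, 2, 0),  r_2 = (2, -6, 0),  r_3 = (0, 0, 0).
  v is orthogonal to every row, so take v ∝ r_1 × r_2 = ((2)·(0) - (0)·(-6), (0)·(2) - (-1)·(0), (-1)·(-6) - (2)·(2)) = (0, 0, 2).
  Rescale (divide by 2): u = (0, 0, 1).
  ||u|| = √((0)² + (0)² + (1)²) = √(1) = 1,  v_1 = u/||u|| ≈ (0, 0, 1) (||v_1|| = 1).

λ_1 = 9,  λ_2 = 8.7016,  λ_3 = 2.2984;  v_1 ≈ (0, 0, 1)


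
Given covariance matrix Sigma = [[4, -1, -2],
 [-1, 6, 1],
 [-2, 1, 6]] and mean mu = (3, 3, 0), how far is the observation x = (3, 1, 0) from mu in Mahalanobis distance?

Step 1 — centre the observation: (x - mu) = (0, -2, 0).

Step 2 — invert Sigma (cofactor / det for 3×3, or solve directly):
  Sigma^{-1} = [[0.307, 0.0351, 0.0965],
 [0.0351, 0.1754, -0.0175],
 [0.0965, -0.0175, 0.2018]].

Step 3 — form the quadratic (x - mu)^T · Sigma^{-1} · (x - mu):
  Sigma^{-1} · (x - mu) = (-0.0702, -0.3509, 0.0351).
  (x - mu)^T · [Sigma^{-1} · (x - mu)] = (0)·(-0.0702) + (-2)·(-0.3509) + (0)·(0.0351) = 0.7018.

Step 4 — take square root: d = √(0.7018) ≈ 0.8377.

d(x, mu) = √(0.7018) ≈ 0.8377


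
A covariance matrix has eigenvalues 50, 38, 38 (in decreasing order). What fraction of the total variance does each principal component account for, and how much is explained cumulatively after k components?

Step 1 — total variance = trace(Sigma) = Σ λ_i = 50 + 38 + 38 = 126.

Step 2 — fraction explained by component i = λ_i / Σ λ:
  PC1: 50/126 = 0.3968
  PC2: 38/126 = 0.3016
  PC3: 38/126 = 0.3016

Step 3 — cumulative fraction after k components = (λ_1 + ... + λ_k) / Σ λ:
  k = 1: 50/126 = 0.3968
  k = 2: (50 + 38)/126 = 88/126 = 0.6984
  k = 3: (50 + 38 + 38)/126 = 126/126 = 1

Summary (fraction, with percent):

explained: PC1 0.3968 (39.68%), PC2 0.3016 (30.16%), PC3 0.3016 (30.16%);  cumulative: 0.3968, 0.6984, 1


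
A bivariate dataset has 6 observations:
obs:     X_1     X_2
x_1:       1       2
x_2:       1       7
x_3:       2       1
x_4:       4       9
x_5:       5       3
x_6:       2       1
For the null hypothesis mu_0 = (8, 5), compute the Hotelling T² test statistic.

Step 1 — sample mean vector:
  mean(X_1) = (1 + 1 + 2 + 4 + 5 + 2) / 6 = 15/6 = 2.5
  mean(X_2) = (2 + 7 + 1 + 9 + 3 + 1) / 6 = 23/6 = 3.8333
  x̄ = (2.5, 3.8333),  deviation x̄ - mu_0 = (2.5, 3.8333) - (8, 5) = (-5.5, -1.1667).

Step 2 — sample covariance matrix, S[i,j] = (1/(n-1)) · Σ_k (x_{k,i} - mean_i) · (x_{k,j} - mean_j), divisor n-1 = 5:
  S[X_1,X_1] = ((-1.5)·(-1.5) + (-1.5)·(-1.5) + (-0.5)·(-0.5) + (1.5)·(1.5) + (2.5)·(2.5) + (-0.5)·(-0.5)) / 5 = 13.5/5 = 2.7
  S[X_1,X_2] = ((-1.5)·(-1.8333) + (-1.5)·(3.1667) + (-0.5)·(-2.8333) + (1.5)·(5.1667) + (2.5)·(-0.8333) + (-0.5)·(-2.8333)) / 5 = 6.5/5 = 1.3
  S[X_2,X_2] = ((-1.8333)·(-1.8333) + (3.1667)·(3.1667) + (-2.8333)·(-2.8333) + (5.1667)·(5.1667) + (-0.8333)·(-0.8333) + (-2.8333)·(-2.8333)) / 5 = 56.8333/5 = 11.3667
  S = [[2.7, 1.3],
 [1.3, 11.3667]].

Step 3 — invert S. det(S) = 2.7·11.3667 - (1.3)² = 29.
  S^{-1} = (1/det) · [[d, -b], [-b, a]] = [[0.392, -0.0448],
 [-0.0448, 0.0931]].

Step 4 — quadratic form (x̄ - mu_0)^T · S^{-1} · (x̄ - mu_0):
  S^{-1} · (x̄ - mu_0) = (-2.1034, 0.1379),
  (x̄ - mu_0)^T · [...] = (-5.5)·(-2.1034) + (-1.1667)·(0.1379) = 11.408.

Step 5 — scale by n: T² = 6 · 11.408 = 68.4483.

T² ≈ 68.4483


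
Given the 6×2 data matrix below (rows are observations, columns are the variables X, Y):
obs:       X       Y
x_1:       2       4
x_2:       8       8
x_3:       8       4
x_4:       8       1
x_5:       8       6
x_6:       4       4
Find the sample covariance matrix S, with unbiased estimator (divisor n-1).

Step 1 — column means:
  mean(X) = (2 + 8 + 8 + 8 + 8 + 4) / 6 = 38/6 = 6.3333
  mean(Y) = (4 + 8 + 4 + 1 + 6 + 4) / 6 = 27/6 = 4.5

Step 2 — sample covariance S[i,j] = (1/(n-1)) · Σ_k (x_{k,i} - mean_i) · (x_{k,j} - mean_j), with n-1 = 5.
  S[X,X] = ((-4.3333)·(-4.3333) + (1.6667)·(1.6667) + (1.6667)·(1.6667) + (1.6667)·(1.6667) + (1.6667)·(1.6667) + (-2.3333)·(-2.3333)) / 5 = 35.3333/5 = 7.0667
  S[X,Y] = ((-4.3333)·(-0.5) + (1.6667)·(3.5) + (1.6667)·(-0.5) + (1.6667)·(-3.5) + (1.6667)·(1.5) + (-2.3333)·(-0.5)) / 5 = 5/5 = 1
  S[Y,Y] = ((-0.5)·(-0.5) + (3.5)·(3.5) + (-0.5)·(-0.5) + (-3.5)·(-3.5) + (1.5)·(1.5) + (-0.5)·(-0.5)) / 5 = 27.5/5 = 5.5

S is symmetric (S[j,i] = S[i,j]). Assembling:

S = [[7.0667, 1],
 [1, 5.5]]


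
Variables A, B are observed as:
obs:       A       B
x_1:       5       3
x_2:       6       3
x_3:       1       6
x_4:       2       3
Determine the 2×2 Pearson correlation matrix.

Step 1 — column means:
  mean(A) = (5 + 6 + 1 + 2) / 4 = 14/4 = 3.5
  mean(B) = (3 + 3 + 6 + 3) / 4 = 15/4 = 3.75

Step 2 — sample variances and covariances s[i,j] = (1/(n-1)) · Σ_k (x_{k,i} - mean_i) · (x_{k,j} - mean_j), with n-1 = 3:
  s[A,A] = ((1.5)·(1.5) + (2.5)·(2.5) + (-2.5)·(-2.5) + (-1.5)·(-1.5)) / 3 = 17/3 = 5.6667
  s[A,B] = ((1.5)·(-0.75) + (2.5)·(-0.75) + (-2.5)·(2.25) + (-1.5)·(-0.75)) / 3 = -7.5/3 = -2.5
  s[B,B] = ((-0.75)·(-0.75) + (-0.75)·(-0.75) + (2.25)·(2.25) + (-0.75)·(-0.75)) / 3 = 6.75/3 = 2.25
  Sample standard deviations s_i = √(s[i,i]):
  s(A) = √(5.6667) = 2.3805
  s(B) = √(2.25) = 1.5

Step 3 — r_{ij} = s_{ij} / (s_i · s_j):
  r[A,A] = 1 (diagonal).
  r[A,B] = -2.5 / (2.3805 · 1.5) = -2.5 / 3.5707 = -0.7001
  r[B,B] = 1 (diagonal).

R is symmetric with unit diagonal. Assembling:

R = [[1, -0.7001],
 [-0.7001, 1]]


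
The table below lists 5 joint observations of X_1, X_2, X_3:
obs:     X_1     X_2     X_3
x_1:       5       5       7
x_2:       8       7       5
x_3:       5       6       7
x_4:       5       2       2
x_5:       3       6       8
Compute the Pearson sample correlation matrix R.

Step 1 — column means:
  mean(X_1) = (5 + 8 + 5 + 5 + 3) / 5 = 26/5 = 5.2
  mean(X_2) = (5 + 7 + 6 + 2 + 6) / 5 = 26/5 = 5.2
  mean(X_3) = (7 + 5 + 7 + 2 + 8) / 5 = 29/5 = 5.8

Step 2 — sample variances and covariances s[i,j] = (1/(n-1)) · Σ_k (x_{k,i} - mean_i) · (x_{k,j} - mean_j), with n-1 = 4:
  s[X_1,X_1] = ((-0.2)·(-0.2) + (2.8)·(2.8) + (-0.2)·(-0.2) + (-0.2)·(-0.2) + (-2.2)·(-2.2)) / 4 = 12.8/4 = 3.2
  s[X_1,X_2] = ((-0.2)·(-0.2) + (2.8)·(1.8) + (-0.2)·(0.8) + (-0.2)·(-3.2) + (-2.2)·(0.8)) / 4 = 3.8/4 = 0.95
  s[X_1,X_3] = ((-0.2)·(1.2) + (2.8)·(-0.8) + (-0.2)·(1.2) + (-0.2)·(-3.8) + (-2.2)·(2.2)) / 4 = -6.8/4 = -1.7
  s[X_2,X_2] = ((-0.2)·(-0.2) + (1.8)·(1.8) + (0.8)·(0.8) + (-3.2)·(-3.2) + (0.8)·(0.8)) / 4 = 14.8/4 = 3.7
  s[X_2,X_3] = ((-0.2)·(1.2) + (1.8)·(-0.8) + (0.8)·(1.2) + (-3.2)·(-3.8) + (0.8)·(2.2)) / 4 = 13.2/4 = 3.3
  s[X_3,X_3] = ((1.2)·(1.2) + (-0.8)·(-0.8) + (1.2)·(1.2) + (-3.8)·(-3.8) + (2.2)·(2.2)) / 4 = 22.8/4 = 5.7
  Sample standard deviations s_i = √(s[i,i]):
  s(X_1) = √(3.2) = 1.7889
  s(X_2) = √(3.7) = 1.9235
  s(X_3) = √(5.7) = 2.3875

Step 3 — r_{ij} = s_{ij} / (s_i · s_j):
  r[X_1,X_1] = 1 (diagonal).
  r[X_1,X_2] = 0.95 / (1.7889 · 1.9235) = 0.95 / 3.4409 = 0.2761
  r[X_1,X_3] = -1.7 / (1.7889 · 2.3875) = -1.7 / 4.2708 = -0.398
  r[X_2,X_2] = 1 (diagonal).
  r[X_2,X_3] = 3.3 / (1.9235 · 2.3875) = 3.3 / 4.5924 = 0.7186
  r[X_3,X_3] = 1 (diagonal).

R is symmetric with unit diagonal. Assembling:

R = [[1, 0.2761, -0.398],
 [0.2761, 1, 0.7186],
 [-0.398, 0.7186, 1]]


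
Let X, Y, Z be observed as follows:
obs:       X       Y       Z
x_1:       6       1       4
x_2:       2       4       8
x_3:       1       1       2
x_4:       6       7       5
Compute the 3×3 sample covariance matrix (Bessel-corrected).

Step 1 — column means:
  mean(X) = (6 + 2 + 1 + 6) / 4 = 15/4 = 3.75
  mean(Y) = (1 + 4 + 1 + 7) / 4 = 13/4 = 3.25
  mean(Z) = (4 + 8 + 2 + 5) / 4 = 19/4 = 4.75

Step 2 — sample covariance S[i,j] = (1/(n-1)) · Σ_k (x_{k,i} - mean_i) · (x_{k,j} - mean_j), with n-1 = 3.
  S[X,X] = ((2.25)·(2.25) + (-1.75)·(-1.75) + (-2.75)·(-2.75) + (2.25)·(2.25)) / 3 = 20.75/3 = 6.9167
  S[X,Y] = ((2.25)·(-2.25) + (-1.75)·(0.75) + (-2.75)·(-2.25) + (2.25)·(3.75)) / 3 = 8.25/3 = 2.75
  S[X,Z] = ((2.25)·(-0.75) + (-1.75)·(3.25) + (-2.75)·(-2.75) + (2.25)·(0.25)) / 3 = 0.75/3 = 0.25
  S[Y,Y] = ((-2.25)·(-2.25) + (0.75)·(0.75) + (-2.25)·(-2.25) + (3.75)·(3.75)) / 3 = 24.75/3 = 8.25
  S[Y,Z] = ((-2.25)·(-0.75) + (0.75)·(3.25) + (-2.25)·(-2.75) + (3.75)·(0.25)) / 3 = 11.25/3 = 3.75
  S[Z,Z] = ((-0.75)·(-0.75) + (3.25)·(3.25) + (-2.75)·(-2.75) + (0.25)·(0.25)) / 3 = 18.75/3 = 6.25

S is symmetric (S[j,i] = S[i,j]). Assembling:

S = [[6.9167, 2.75, 0.25],
 [2.75, 8.25, 3.75],
 [0.25, 3.75, 6.25]]
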